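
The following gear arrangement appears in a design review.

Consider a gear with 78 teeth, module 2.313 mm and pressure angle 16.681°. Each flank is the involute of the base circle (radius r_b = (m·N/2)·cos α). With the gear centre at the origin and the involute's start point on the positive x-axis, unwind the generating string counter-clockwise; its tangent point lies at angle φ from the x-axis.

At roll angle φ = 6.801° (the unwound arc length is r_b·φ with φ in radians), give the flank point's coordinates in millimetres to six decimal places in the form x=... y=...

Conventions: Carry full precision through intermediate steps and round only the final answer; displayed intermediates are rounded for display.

single-mesh involute tooth geometry (78T wheel at module 2.313)
pitch radius r_p = m·N/2 = 2.313·78/2 = 90.207000
base radius r_b = r_p·cos α = 90.207000·cos 16.681° = 86.410885
roll angle φ = 6.801° = 0.11869984 rad
x = r_b·(cos φ + φ·sin φ) = 87.017492
y = r_b·(sin φ − φ·cos φ) = 0.048104

x=87.017492 y=0.048104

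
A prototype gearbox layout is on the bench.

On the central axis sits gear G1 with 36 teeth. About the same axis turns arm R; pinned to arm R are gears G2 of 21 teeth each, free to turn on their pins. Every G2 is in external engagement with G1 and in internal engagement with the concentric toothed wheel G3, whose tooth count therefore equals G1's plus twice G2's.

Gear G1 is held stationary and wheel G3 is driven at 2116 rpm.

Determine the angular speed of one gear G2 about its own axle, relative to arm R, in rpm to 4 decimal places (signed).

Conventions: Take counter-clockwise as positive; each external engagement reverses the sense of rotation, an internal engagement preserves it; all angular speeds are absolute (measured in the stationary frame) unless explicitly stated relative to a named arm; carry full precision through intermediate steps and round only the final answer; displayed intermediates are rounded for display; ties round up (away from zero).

+2481.9248 rpm

topology: planetary set — G1 36T / G2 21T / G3 78T, arm = carrier (Willis)
normalise by the input: solve with ω_ring = 1, then scale by 2116 rpm
ring teeth: 36 + 2·21 = 78
36(ω_sun−ω_arm) = −78(ω_ring−ω_arm),  ω_sun = 0, ω_ring = 1
36(0−ω_arm) = −78(1−ω_arm)  ⇒  114·ω_arm = 78  ⇒  ω_arm = 13/19
sun–planet mesh: 36·(0−13/19) = −21·(ω_p−ω_arm)  ⇒  ω_p−ω_arm = 156/133
scale: ω_p−ω_arm = 156/133 × 2116 rpm = +2481.9248 rpm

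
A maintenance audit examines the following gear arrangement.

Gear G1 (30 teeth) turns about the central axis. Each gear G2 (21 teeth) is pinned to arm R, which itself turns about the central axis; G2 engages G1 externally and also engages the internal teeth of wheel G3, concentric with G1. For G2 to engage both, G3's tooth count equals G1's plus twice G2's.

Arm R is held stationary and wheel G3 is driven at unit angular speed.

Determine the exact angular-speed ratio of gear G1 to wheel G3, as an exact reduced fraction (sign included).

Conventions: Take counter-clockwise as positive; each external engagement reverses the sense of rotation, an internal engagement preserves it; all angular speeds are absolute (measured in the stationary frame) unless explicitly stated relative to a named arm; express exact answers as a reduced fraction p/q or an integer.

-12/5

class = planetary set [G3 = 30+2·21 = 72; Willis about the carrier]
ring teeth: 30 + 2·21 = 72
30(ω_sun−ω_arm) = −72(ω_ring−ω_arm),  ω_arm = 0, ω_ring = 1
ω_sun = 0 − (72/30)(1−0) = -12/5
ω_out/ω_in = -12/5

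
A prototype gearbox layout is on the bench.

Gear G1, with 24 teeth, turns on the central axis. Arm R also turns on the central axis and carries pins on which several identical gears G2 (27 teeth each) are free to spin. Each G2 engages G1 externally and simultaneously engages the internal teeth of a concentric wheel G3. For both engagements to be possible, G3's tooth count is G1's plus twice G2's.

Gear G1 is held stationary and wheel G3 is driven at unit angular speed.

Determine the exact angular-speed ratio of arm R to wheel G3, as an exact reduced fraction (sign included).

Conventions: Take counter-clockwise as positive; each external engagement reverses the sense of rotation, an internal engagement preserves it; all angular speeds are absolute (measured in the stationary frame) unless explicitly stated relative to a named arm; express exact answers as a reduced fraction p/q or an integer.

planetary set (24T centre, 27T on arm, 78T internal) — Willis relation
ring teeth: 24 + 2·27 = 78
24(ω_sun−ω_arm) = −78(ω_ring−ω_arm),  ω_sun = 0, ω_ring = 1
24(0−ω_arm) = −78(1−ω_arm)  ⇒  102·ω_arm = 78  ⇒  ω_arm = 13/17
ω_out/ω_in = 13/17

13/17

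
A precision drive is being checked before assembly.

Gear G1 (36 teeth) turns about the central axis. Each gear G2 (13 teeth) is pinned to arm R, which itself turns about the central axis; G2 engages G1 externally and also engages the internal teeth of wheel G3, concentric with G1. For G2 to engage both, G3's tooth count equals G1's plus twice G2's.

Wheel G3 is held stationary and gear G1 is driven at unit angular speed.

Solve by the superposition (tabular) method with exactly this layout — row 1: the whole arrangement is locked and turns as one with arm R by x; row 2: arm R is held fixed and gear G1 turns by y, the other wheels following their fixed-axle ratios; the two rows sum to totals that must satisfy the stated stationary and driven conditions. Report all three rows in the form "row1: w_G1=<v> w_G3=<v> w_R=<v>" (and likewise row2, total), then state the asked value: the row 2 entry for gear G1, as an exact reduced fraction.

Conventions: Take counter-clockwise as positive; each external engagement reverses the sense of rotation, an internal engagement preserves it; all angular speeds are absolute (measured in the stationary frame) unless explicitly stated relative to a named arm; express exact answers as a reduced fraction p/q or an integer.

planetary set (36T centre, 13T on arm, 62T internal) — Willis relation
row 1: whole set turns with the arm by x
superposition row 2 [arm held]: sun y, ring −(36/62)·y, arm 0
boundary: total ω_ring = x − (36/62)·y = 0 and total ω_sun = x + y = 1  ⇒  y = 31/49, x = 18/49
row 2 ring = −(36/62)·31/49 = -18/49
totals (row 1 + row 2): sun 18/49 + 31/49 = 1, ring 18/49 + (-18/49) = 0, arm 18/49 + 0 = 18/49
asked cell (row2, sun) = 31/49

row1: w_G1=18/49 w_G3=18/49 w_R=18/49
row2: w_G1=31/49 w_G3=-18/49 w_R=0
total: w_G1=1 w_G3=0 w_R=18/49
asked value: 31/49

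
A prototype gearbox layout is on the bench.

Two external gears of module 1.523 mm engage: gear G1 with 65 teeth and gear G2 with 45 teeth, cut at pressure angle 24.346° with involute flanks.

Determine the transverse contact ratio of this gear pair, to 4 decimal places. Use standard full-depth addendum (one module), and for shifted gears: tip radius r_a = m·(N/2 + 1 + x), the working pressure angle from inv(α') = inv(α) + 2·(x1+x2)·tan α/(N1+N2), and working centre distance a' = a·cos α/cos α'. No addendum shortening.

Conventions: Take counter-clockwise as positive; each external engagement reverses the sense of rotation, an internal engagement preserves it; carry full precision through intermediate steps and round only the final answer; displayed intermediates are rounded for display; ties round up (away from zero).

topology: single-mesh involute geometry — m = 1.523, 65T/45T pair
base radii: r_b1 = 45.095816, r_b2 = 31.220180
tip radii: r_a1 = 51.020500, r_a2 = 35.790500
no profile shift: α' = α, a' = a
action lengths: √(r_a1²−r_b1²) = 23.863336, √(r_a2²−r_b2²) = 17.500292
base pitch p_b = π·m·cos α = 4.359160
CR = (23.863336 + 17.500292 − 83.765000·sin 24.34600°)/4.359160 = 1.567239
contact ratio ≈ 1.5672

1.5672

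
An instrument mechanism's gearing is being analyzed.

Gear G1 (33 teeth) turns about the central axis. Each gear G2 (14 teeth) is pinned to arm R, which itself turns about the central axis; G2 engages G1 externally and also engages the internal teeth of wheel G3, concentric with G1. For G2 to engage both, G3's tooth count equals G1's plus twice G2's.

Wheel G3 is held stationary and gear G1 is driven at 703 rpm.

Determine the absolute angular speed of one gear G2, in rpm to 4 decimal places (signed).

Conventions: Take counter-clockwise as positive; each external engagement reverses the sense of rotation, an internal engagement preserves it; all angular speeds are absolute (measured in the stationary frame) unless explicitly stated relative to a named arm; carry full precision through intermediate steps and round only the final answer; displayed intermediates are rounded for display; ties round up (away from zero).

planetary set (33T centre, 14T on arm, 61T internal) — Willis relation
normalise by the input: solve with ω_sun = 1, then scale by 703 rpm
ring teeth: 33 + 2·14 = 61
33(ω_sun−ω_arm) = −61(ω_ring−ω_arm),  ω_ring = 0, ω_sun = 1
33(1−ω_arm) = −61(0−ω_arm)  ⇒  94·ω_arm = 33  ⇒  ω_arm = 33/94
sun–planet mesh: 33·(1−33/94) = −14·(ω_p−ω_arm)  ⇒  ω_p−ω_arm = -2013/1316
ω_p = 33/94 − 2013/1316 = -33/28
scale: ω_p = -33/28 × 703 rpm = -828.5357 rpm

-828.5357 rpm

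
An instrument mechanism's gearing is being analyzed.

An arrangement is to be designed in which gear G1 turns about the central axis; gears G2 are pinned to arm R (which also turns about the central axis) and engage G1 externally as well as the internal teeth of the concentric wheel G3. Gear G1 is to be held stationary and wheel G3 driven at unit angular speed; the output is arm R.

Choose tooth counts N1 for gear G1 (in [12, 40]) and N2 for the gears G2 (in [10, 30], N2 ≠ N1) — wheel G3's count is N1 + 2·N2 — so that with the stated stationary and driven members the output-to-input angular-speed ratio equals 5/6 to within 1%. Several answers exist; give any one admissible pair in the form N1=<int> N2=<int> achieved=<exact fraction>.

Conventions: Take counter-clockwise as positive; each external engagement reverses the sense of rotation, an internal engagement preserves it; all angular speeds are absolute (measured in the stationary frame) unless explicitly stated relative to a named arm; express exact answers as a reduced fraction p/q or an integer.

planetary set to be sized for 5/6 (Willis relation)
Willis with ω_sun = 0: ω_arm/ω_ring = N3/(N1+N3); set equal to 5/6  ⇒  N3/N1 = (5/6)/(1 − 5/6) = 5
N3 = N1 + 2·N2  ⇒  N2/N1 = (N3/N1 − 1)/2 = (5 − 1)/2 = 2
smallest multiple with N1 ≥ 12 and N2 ≥ 10: k = 12  ⇒  N1 = 12·1 = 12, N2 = 12·2 = 24 (N1 ≤ 40, N2 ≤ 30, N2 ≠ N1 ✓), N3 = 12 + 2·24 = 60
check: N3/(N1+N3) with N1 = 12, N3 = 60 gives 5/6; |achieved − target| = 0 ≤ 1/120 ✓

N1=12 N2=24 achieved=5/6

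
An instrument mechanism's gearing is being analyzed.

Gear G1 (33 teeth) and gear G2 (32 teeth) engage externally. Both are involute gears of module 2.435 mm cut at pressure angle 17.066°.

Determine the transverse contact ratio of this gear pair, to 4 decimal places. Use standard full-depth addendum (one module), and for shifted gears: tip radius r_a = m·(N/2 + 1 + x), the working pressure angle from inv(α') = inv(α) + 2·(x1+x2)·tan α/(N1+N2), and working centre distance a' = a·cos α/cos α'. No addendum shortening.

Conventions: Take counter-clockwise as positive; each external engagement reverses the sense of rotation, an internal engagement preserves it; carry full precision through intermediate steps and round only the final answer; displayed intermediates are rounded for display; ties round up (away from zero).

class = single-mesh tooth geometry [involute pair 33T × 32T, m = 2.435]
base radii: r_b1 = 38.408378, r_b2 = 37.244487
tip radii: r_a1 = 42.612500, r_a2 = 41.395000
no profile shift: α' = α, a' = a
action lengths: √(r_a1²−r_b1²) = 18.455939, √(r_a2²−r_b2²) = 18.066383
base pitch p_b = π·m·cos α = 7.312938
CR = (18.455939 + 18.066383 − 79.137500·sin 17.06600°)/7.312938 = 1.818366
contact ratio ≈ 1.8184

1.8184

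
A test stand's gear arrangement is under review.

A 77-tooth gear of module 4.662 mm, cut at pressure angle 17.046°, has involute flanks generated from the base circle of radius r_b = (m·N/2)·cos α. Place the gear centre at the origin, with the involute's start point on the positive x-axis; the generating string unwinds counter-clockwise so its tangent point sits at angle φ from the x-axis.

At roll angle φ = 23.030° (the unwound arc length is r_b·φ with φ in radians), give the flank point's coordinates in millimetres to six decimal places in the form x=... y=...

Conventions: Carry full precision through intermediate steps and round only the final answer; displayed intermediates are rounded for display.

class = single-mesh tooth geometry [base-circle involute, m = 4.662, 77T]
pitch radius r_p = m·N/2 = 4.662·77/2 = 179.487000
base radius r_b = r_p·cos α = 179.487000·cos 17.046° = 171.602085
roll angle φ = 23.030° = 0.40194933 rad
x = r_b·(cos φ + φ·sin φ) = 184.909477
y = r_b·(sin φ − φ·cos φ) = 3.654958

x=184.909477 y=3.654958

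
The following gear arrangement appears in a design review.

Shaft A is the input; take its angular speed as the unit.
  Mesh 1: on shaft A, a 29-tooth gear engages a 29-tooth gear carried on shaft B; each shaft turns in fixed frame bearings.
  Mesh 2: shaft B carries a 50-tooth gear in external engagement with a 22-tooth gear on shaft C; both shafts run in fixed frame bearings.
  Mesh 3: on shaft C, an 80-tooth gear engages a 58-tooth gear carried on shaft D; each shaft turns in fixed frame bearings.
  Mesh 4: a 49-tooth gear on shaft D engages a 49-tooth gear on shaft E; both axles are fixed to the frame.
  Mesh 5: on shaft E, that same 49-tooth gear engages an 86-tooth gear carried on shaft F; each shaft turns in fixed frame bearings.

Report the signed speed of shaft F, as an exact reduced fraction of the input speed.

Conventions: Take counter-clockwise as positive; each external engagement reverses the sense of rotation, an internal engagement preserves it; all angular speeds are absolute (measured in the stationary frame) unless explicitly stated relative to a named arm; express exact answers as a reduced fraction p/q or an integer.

-24500/13717

5-mesh fixed-axis compound train (all bearings frame-fixed)
mesh 1 [29T→29T]: |ω|/ω_in = 1×29/29 = 1, sense flips to −
mesh 2 [50T→22T]: |ω|/ω_in = 1×50/22 = 25/11, sense flips to +
mesh 3 [80T→58T]: |ω|/ω_in = (25/11)×80/58 = 1000/319, sense flips to −
mesh 4 [49T→49T]: |ω|/ω_in = (1000/319)×49/49 = 1000/319, sense flips to +
mesh 5 [49T→86T]: |ω|/ω_in = (1000/319)×49/86 = 24500/13717, sense flips to −
signed output speed (× input speed) = -24500/13717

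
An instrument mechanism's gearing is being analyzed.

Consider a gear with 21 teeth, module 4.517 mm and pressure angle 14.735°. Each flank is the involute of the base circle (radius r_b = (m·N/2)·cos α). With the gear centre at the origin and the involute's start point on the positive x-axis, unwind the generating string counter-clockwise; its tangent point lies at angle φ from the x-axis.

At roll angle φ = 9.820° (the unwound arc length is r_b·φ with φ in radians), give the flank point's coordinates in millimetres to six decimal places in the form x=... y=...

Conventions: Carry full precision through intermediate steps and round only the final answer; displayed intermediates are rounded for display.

x=46.537455 y=0.076751

recognized (one wheel, involute flank): single-mesh tooth geometry, m = 4.517, N = 21
pitch radius r_p = m·N/2 = 4.517·21/2 = 47.428500
base radius r_b = r_p·cos α = 47.428500·cos 14.735° = 45.868698
roll angle φ = 9.820° = 0.17139133 rad
x = r_b·(cos φ + φ·sin φ) = 46.537455
y = r_b·(sin φ − φ·cos φ) = 0.076751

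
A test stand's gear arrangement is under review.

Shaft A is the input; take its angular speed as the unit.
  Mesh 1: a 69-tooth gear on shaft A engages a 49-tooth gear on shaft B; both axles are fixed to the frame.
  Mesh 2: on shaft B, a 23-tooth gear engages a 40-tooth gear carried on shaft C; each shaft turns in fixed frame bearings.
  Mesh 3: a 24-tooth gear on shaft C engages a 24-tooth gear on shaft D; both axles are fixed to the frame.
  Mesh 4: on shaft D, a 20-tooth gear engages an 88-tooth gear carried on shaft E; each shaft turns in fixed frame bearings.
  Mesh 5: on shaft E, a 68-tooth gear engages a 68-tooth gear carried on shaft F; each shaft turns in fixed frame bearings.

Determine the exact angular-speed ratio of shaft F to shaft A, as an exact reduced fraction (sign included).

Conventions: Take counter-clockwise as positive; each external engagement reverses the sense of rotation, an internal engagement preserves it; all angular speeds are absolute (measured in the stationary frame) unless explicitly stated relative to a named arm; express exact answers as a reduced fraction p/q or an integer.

-1587/8624

class = fixed-axis compound train [5 meshes; 5 ratios multiply, 5 sense flips]
mesh 1 [69T→49T]: running ratio 69/49, sense −
mesh 2 [23T→40T]: running ratio 1587/1960, sense +
mesh 3 [24T→24T]: running ratio 1587/1960, sense −
mesh 4 [20T→88T]: running ratio 1587/8624, sense +
mesh 5 [68T→68T]: running ratio 1587/8624, sense −
ω_out/ω_in = -1587/8624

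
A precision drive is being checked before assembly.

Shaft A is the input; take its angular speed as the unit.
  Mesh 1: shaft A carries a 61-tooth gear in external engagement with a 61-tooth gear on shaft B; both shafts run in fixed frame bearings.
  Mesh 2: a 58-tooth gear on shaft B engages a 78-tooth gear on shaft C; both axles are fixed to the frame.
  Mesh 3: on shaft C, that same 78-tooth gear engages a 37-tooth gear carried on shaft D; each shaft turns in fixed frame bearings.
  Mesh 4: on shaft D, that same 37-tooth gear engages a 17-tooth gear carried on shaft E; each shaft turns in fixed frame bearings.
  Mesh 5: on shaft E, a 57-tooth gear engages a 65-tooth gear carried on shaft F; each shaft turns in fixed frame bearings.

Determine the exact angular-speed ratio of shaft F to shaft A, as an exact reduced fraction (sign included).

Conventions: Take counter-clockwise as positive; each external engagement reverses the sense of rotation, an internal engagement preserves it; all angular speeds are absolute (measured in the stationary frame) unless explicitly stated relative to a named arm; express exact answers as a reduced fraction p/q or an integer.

-3306/1105

class = fixed-axis compound train [5 meshes; 5 ratios multiply, 5 sense flips]
mesh 1 [61T→61T]: running ratio 1, sense −
mesh 2 [58T→78T]: running ratio 29/39, sense +
mesh 3 [78T→37T]: running ratio 58/37, sense −
mesh 4 [37T→17T]: running ratio 58/17, sense +
mesh 5 [57T→65T]: running ratio 3306/1105, sense −
ω_out/ω_in = -3306/1105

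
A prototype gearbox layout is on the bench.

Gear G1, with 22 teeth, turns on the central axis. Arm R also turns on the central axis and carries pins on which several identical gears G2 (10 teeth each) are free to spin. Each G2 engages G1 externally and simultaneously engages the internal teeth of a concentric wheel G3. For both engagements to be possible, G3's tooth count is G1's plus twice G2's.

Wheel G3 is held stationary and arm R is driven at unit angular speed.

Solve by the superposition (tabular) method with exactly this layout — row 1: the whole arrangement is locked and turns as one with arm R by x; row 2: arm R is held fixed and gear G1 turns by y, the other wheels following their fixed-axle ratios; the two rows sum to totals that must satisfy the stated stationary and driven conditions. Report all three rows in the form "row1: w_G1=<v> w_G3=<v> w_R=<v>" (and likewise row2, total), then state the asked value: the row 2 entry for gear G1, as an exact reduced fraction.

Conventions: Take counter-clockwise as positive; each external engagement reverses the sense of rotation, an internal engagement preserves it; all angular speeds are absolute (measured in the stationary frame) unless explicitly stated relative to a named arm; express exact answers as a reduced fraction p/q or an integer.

row1: w_G1=1 w_G3=1 w_R=1
row2: w_G1=21/11 w_G3=-1 w_R=0
total: w_G1=32/11 w_G3=0 w_R=1
asked value: 21/11

topology: planetary set — G1 22T / G2 10T / G3 42T, arm = carrier (Willis)
row 1: whole set turns with the arm by x
row 2 (arm held, sun turns y): ω_ring = −(22/42)·y, ω_arm = 0
boundary: total ω_ring = x − (22/42)·y = 0 and total ω_arm = x = 1  ⇒  y = 21/11, x = 1
row 2 ring = −(22/42)·21/11 = -1
totals (row 1 + row 2): sun 1 + 21/11 = 32/11, ring 1 + (-1) = 0, arm 1 + 0 = 1
asked cell (row2, sun) = 21/11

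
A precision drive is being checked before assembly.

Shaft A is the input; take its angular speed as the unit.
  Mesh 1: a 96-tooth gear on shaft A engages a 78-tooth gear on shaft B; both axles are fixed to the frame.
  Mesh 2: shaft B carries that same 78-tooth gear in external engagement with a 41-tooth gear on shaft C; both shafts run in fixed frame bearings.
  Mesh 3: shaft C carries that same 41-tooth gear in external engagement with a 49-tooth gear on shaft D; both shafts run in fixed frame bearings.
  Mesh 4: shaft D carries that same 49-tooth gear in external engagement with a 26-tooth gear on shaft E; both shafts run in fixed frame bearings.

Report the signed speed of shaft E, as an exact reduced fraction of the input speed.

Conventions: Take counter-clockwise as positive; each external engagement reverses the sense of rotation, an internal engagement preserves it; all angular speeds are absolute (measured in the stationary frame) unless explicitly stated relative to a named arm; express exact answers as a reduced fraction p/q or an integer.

4-mesh fixed-axis compound train (all bearings frame-fixed)
mesh 1 [96T→78T]: |ω|/ω_in = 1×96/78 = 16/13, sense flips to −
mesh 2 [78T→41T]: |ω|/ω_in = (16/13)×78/41 = 96/41, sense flips to +
mesh 3 [41T→49T]: |ω|/ω_in = (96/41)×41/49 = 96/49, sense flips to −
mesh 4 [49T→26T]: |ω|/ω_in = (96/49)×49/26 = 48/13, sense flips to +
signed output speed (× input speed) = 48/13

48/13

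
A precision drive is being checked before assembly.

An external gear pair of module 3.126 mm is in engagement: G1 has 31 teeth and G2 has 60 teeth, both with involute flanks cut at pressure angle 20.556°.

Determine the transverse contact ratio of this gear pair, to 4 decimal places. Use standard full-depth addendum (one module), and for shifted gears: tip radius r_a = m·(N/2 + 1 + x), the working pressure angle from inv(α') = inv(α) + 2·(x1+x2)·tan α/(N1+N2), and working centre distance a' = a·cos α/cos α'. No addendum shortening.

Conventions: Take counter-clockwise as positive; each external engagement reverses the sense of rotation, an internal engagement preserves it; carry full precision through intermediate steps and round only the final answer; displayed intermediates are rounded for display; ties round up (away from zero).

single-mesh involute tooth geometry (31T engaging 60T at module 3.126)
base radii: r_b1 = 45.367971, r_b2 = 87.808976
tip radii: r_a1 = 51.579000, r_a2 = 96.906000
no profile shift: α' = α, a' = a
action lengths: √(r_a1²−r_b1²) = 24.538550, √(r_a2²−r_b2²) = 40.992152
base pitch p_b = π·m·cos α = 9.195334
CR = (24.538550 + 40.992152 − 142.233000·sin 20.55600°)/9.195334 = 1.695367
contact ratio ≈ 1.6954

1.6954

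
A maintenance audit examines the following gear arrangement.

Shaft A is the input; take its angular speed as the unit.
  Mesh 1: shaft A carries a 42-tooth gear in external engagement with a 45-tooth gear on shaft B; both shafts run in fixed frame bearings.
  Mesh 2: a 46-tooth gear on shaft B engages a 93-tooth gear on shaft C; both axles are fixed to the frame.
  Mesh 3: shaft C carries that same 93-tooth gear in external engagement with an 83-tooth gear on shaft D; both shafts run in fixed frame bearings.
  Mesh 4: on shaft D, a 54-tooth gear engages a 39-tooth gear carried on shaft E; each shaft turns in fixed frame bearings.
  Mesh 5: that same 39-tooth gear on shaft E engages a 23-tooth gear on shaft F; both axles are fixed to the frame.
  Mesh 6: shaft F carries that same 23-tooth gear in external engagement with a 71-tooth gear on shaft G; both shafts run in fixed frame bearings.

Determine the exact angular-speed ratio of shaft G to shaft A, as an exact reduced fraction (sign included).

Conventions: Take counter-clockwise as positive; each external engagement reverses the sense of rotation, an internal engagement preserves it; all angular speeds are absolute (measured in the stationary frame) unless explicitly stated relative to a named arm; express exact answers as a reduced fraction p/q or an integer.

class = fixed-axis compound train [6 meshes; 6 ratios multiply, 6 sense flips]
mesh 1 [42T→45T]: running ratio 14/15, sense −
mesh 2 [46T→93T]: running ratio 644/1395, sense +
mesh 3 [93T→83T]: running ratio 644/1245, sense −
mesh 4 [54T→39T]: running ratio 3864/5395, sense +
mesh 5 [39T→23T]: running ratio 504/415, sense −
mesh 6 [23T→71T]: running ratio 11592/29465, sense +
ω_out/ω_in = 11592/29465

11592/29465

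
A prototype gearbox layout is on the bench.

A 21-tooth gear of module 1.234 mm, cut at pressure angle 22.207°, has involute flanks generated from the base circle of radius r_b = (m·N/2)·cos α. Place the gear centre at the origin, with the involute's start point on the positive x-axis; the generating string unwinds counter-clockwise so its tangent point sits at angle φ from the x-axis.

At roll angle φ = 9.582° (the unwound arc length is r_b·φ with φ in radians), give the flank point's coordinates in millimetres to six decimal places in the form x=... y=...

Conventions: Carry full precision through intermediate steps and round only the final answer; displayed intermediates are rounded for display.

topology: single-mesh involute geometry — m = 1.234, N = 21
pitch radius r_p = m·N/2 = 1.234·21/2 = 12.957000
base radius r_b = r_p·cos α = 12.957000·cos 22.207° = 11.995907
roll angle φ = 9.582° = 0.16723745 rad
x = r_b·(cos φ + φ·sin φ) = 12.162489
y = r_b·(sin φ − φ·cos φ) = 0.018651

x=12.162489 y=0.018651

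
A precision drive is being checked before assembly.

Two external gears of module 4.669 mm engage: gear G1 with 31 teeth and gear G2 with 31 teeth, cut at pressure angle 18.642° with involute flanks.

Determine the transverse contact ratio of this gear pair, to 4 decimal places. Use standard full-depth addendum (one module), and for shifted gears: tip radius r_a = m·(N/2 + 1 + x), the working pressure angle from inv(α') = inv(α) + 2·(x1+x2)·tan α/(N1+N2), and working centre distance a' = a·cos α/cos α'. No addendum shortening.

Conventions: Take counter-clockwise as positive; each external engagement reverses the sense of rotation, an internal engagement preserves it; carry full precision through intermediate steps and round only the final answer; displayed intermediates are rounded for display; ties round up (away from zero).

recognized (one external pair, fixed centres): single-mesh tooth geometry, m = 4.669, N1 = 31, N2 = 31
base radii: r_b1 = 68.572587, r_b2 = 68.572587
tip radii: r_a1 = 77.038500, r_a2 = 77.038500
no profile shift: α' = α, a' = a
action lengths: √(r_a1²−r_b1²) = 35.110267, √(r_a2²−r_b2²) = 35.110267
base pitch p_b = π·m·cos α = 13.898525
CR = (35.110267 + 35.110267 − 144.739000·sin 18.64200°)/13.898525 = 1.723502
contact ratio ≈ 1.7235

1.7235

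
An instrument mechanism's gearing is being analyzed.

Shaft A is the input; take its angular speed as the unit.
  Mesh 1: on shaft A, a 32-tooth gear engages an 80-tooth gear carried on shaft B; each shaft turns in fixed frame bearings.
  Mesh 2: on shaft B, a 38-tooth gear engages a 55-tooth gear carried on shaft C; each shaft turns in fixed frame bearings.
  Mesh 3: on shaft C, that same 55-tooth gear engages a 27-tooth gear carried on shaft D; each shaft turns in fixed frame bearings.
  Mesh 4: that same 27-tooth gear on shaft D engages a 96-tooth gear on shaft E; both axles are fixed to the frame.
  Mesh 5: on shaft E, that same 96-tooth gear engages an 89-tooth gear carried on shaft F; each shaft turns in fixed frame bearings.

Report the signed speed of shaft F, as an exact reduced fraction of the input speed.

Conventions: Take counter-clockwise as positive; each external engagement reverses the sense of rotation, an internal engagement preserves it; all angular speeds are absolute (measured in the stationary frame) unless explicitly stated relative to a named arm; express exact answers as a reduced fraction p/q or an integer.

-76/445

5-mesh fixed-axis compound train (all bearings frame-fixed)
mesh 1 [32T→80T]: |ω|/ω_in = 1×32/80 = 2/5, sense flips to −
mesh 2 [38T→55T]: |ω|/ω_in = (2/5)×38/55 = 76/275, sense flips to +
mesh 3 [55T→27T]: |ω|/ω_in = (76/275)×55/27 = 76/135, sense flips to −
mesh 4 [27T→96T]: |ω|/ω_in = (76/135)×27/96 = 19/120, sense flips to +
mesh 5 [96T→89T]: |ω|/ω_in = (19/120)×96/89 = 76/445, sense flips to −
signed output speed (× input speed) = -76/445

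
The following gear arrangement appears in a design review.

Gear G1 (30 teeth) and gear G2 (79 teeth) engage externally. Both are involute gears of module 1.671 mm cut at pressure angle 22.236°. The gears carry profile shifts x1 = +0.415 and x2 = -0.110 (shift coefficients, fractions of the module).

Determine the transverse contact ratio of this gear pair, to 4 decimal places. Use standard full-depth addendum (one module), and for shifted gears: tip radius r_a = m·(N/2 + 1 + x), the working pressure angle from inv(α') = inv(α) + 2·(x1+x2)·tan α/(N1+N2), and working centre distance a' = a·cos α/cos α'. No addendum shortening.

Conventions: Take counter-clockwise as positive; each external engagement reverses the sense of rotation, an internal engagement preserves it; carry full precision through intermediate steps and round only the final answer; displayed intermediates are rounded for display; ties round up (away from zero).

recognized (one external pair, fixed centres): single-mesh tooth geometry, m = 1.671, N1 = 30, N2 = 79
base radii: r_b1 = 23.200991, r_b2 = 61.095943
tip radii: r_a1 = 27.429465, r_a2 = 67.491690
inv(α') = inv(22.236°) + 2·(+0.415-0.110)·tan α/(30+79) = 0.02302210  ⇒  α' = 22.99141°
a' = a·cos α / cos α' = 91.0695·cos 22.236°/cos 22.99141° = 91.571025
action lengths: √(r_a1²−r_b1²) = 14.631800, √(r_a2²−r_b2²) = 28.677760
base pitch p_b = π·m·cos α = 4.859204
CR = (14.631800 + 28.677760 − 91.571025·sin 22.99141°)/4.859204 = 1.552218
contact ratio ≈ 1.5522

1.5522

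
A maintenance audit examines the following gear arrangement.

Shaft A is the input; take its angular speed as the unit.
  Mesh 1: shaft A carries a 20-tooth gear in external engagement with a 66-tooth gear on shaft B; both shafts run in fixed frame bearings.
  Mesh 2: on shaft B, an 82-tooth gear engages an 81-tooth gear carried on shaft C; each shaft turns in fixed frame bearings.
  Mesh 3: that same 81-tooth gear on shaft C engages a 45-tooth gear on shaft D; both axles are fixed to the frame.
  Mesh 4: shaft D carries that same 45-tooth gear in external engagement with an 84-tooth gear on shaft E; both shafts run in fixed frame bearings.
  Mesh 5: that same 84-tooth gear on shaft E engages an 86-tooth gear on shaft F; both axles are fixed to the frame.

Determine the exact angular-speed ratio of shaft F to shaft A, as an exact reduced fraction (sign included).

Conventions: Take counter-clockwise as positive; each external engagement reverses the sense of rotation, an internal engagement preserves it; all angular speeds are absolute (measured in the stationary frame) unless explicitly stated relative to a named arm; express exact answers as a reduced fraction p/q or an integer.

class = fixed-axis compound train [5 meshes; 5 ratios multiply, 5 sense flips]
mesh 1 [20T→66T]: running ratio 10/33, sense −
mesh 2 [82T→81T]: running ratio 820/2673, sense +
mesh 3 [81T→45T]: running ratio 164/297, sense −
mesh 4 [45T→84T]: running ratio 205/693, sense +
mesh 5 [84T→86T]: running ratio 410/1419, sense −
ω_out/ω_in = -410/1419

-410/1419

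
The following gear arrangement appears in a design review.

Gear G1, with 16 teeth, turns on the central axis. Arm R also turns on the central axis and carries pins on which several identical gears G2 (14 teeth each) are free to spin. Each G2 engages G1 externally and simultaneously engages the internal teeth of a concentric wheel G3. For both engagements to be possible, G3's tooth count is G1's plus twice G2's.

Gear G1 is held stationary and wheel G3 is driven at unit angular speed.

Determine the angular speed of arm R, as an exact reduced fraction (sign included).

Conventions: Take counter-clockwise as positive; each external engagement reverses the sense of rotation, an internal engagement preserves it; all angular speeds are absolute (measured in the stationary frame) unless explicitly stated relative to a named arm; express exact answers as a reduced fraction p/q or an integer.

planetary set (16T centre, 14T on arm, 44T internal) — Willis relation
ring teeth: 16 + 2·14 = 44
16(ω_sun−ω_arm) = −44(ω_ring−ω_arm),  ω_sun = 0, ω_ring = 1
16(0−ω_arm) = −44(1−ω_arm)  ⇒  60·ω_arm = 44  ⇒  ω_arm = 11/15
exact speed ratio = 11/15

11/15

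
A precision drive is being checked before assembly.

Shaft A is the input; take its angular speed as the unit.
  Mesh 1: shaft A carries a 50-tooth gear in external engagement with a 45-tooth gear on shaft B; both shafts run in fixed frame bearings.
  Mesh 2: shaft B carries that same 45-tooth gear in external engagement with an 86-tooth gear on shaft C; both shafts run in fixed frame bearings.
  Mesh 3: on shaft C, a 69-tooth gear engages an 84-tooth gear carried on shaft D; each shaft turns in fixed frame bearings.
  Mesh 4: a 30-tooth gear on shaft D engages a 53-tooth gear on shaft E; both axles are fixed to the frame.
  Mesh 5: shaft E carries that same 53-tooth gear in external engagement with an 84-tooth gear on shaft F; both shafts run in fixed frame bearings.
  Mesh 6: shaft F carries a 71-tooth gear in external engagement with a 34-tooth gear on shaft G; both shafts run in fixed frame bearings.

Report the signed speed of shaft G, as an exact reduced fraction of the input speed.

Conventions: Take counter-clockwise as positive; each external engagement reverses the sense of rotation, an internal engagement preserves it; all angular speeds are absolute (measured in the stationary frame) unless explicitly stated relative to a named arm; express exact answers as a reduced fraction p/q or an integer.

204125/573104

6-mesh fixed-axis compound train (all bearings frame-fixed)
mesh 1 [50T→45T]: |ω|/ω_in = 1×50/45 = 10/9, sense flips to −
mesh 2 [45T→86T]: |ω|/ω_in = (10/9)×45/86 = 25/43, sense flips to +
mesh 3 [69T→84T]: |ω|/ω_in = (25/43)×69/84 = 575/1204, sense flips to −
mesh 4 [30T→53T]: |ω|/ω_in = (575/1204)×30/53 = 8625/31906, sense flips to +
mesh 5 [53T→84T]: |ω|/ω_in = (8625/31906)×53/84 = 2875/16856, sense flips to −
mesh 6 [71T→34T]: |ω|/ω_in = (2875/16856)×71/34 = 204125/573104, sense flips to +
signed output speed (× input speed) = 204125/573104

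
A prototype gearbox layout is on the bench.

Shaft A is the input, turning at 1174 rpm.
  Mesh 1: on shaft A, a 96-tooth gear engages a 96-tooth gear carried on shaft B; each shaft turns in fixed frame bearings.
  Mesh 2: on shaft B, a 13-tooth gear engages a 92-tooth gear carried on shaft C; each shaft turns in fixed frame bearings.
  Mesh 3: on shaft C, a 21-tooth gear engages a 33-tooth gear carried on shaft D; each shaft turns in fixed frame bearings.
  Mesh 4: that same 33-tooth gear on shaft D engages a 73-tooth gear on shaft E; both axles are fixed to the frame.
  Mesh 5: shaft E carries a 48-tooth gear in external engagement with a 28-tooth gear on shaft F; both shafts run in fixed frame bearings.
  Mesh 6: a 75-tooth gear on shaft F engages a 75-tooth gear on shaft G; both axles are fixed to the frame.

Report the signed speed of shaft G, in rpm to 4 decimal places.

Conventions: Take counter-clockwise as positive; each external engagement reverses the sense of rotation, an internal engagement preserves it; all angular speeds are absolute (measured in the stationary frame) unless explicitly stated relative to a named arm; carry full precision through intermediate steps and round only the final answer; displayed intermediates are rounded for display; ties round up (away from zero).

+81.8094 rpm

topology: fixed-axis compound train — 6 meshes, A→G
mesh 1 [96T→96T]: ω = 1174.0000×96/96 = 1174.0000 rpm, sense flips to −
mesh 2 [13T→92T]: ω = 1174.0000×13/92 = 165.8913 rpm, sense flips to +
mesh 3 [21T→33T]: ω = 165.8913×21/33 = 105.5672 rpm, sense flips to −
mesh 4 [33T→73T]: ω = 105.5672×33/73 = 47.7222 rpm, sense flips to +
mesh 5 [48T→28T]: ω = 47.7222×48/28 = 81.8094 rpm, sense flips to −
mesh 6 [75T→75T]: ω = 81.8094×75/75 = 81.8094 rpm, sense flips to +
signed output speed = +81.8094 rpm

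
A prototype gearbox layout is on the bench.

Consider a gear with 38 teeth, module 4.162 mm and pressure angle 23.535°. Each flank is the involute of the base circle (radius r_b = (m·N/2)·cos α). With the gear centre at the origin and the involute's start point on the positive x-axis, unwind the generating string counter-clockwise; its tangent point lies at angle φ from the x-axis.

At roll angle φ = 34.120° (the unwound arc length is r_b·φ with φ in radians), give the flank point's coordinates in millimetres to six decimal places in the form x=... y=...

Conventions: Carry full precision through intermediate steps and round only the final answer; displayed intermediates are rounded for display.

single-mesh involute tooth geometry (38T wheel at module 4.162)
pitch radius r_p = m·N/2 = 4.162·38/2 = 79.078000
base radius r_b = r_p·cos α = 79.078000·cos 23.535° = 72.500001
roll angle φ = 34.120° = 0.59550634 rad
x = r_b·(cos φ + φ·sin φ) = 84.237807
y = r_b·(sin φ − φ·cos φ) = 4.924881

x=84.237807 y=4.924881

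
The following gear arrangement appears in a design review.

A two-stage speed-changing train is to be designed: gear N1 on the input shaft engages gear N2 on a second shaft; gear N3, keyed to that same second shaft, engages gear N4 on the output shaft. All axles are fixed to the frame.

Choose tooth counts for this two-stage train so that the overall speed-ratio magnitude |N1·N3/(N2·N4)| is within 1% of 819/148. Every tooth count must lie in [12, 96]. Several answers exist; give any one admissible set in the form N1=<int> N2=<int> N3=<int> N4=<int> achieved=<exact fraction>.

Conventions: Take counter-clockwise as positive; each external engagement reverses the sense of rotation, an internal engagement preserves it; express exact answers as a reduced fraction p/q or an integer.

class = fixed-axis compound train [2-stage, 819/148 wanted]
target = 819/148 in lowest terms: an exact hit needs N1·N3 = k·819 and N2·N4 = k·148 for one integer k, every count in [12, 96]; additionally prefer no 1:1 stage (N1 ≠ N2, N3 ≠ N4)
k = 1…2: no 1:1-free in-range split of k·819 and k·148 into factor pairs; take k = 3
k = 3: N1·N3 = 2457 = 27·91, N2·N4 = 444 = 12·37
achieved = 27·91/(12·37) = 819/148; |achieved − target| = 0 ≤ 819/14800 ✓

N1=27 N2=12 N3=91 N4=37 achieved=819/148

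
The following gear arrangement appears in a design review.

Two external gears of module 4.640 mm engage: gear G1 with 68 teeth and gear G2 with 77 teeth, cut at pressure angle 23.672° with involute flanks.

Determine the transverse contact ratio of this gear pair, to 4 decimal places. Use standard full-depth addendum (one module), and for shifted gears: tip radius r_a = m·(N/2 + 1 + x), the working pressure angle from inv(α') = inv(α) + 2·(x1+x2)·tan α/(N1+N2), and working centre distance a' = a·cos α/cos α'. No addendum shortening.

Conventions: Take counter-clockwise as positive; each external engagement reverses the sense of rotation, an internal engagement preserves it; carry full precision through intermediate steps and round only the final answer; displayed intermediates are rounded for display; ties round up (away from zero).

1.6244

class = single-mesh tooth geometry [involute pair 68T × 77T, m = 4.640]
base radii: r_b1 = 144.485902, r_b2 = 163.609036
tip radii: r_a1 = 162.400000, r_a2 = 183.280000
no profile shift: α' = α, a' = a
action lengths: √(r_a1²−r_b1²) = 74.145695, √(r_a2²−r_b2²) = 82.605337
base pitch p_b = π·m·cos α = 13.350466
CR = (74.145695 + 82.605337 − 336.400000·sin 23.67200°)/13.350466 = 1.624389
contact ratio ≈ 1.6244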